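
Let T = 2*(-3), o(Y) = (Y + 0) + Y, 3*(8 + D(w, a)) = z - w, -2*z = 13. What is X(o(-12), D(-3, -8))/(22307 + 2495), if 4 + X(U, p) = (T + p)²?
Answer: 8137/892872 ≈ 0.0091133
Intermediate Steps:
z = -13/2 (z = -½*13 = -13/2 ≈ -6.5000)
D(w, a) = -61/6 - w/3 (D(w, a) = -8 + (-13/2 - w)/3 = -8 + (-13/6 - w/3) = -61/6 - w/3)
o(Y) = 2*Y (o(Y) = Y + Y = 2*Y)
T = -6
X(U, p) = -4 + (-6 + p)²
X(o(-12), D(-3, -8))/(22307 + 2495) = (-4 + (-6 + (-61/6 - ⅓*(-3)))²)/(22307 + 2495) = (-4 + (-6 + (-61/6 + 1))²)/24802 = (-4 + (-6 - 55/6)²)*(1/24802) = (-4 + (-91/6)²)*(1/24802) = (-4 + 8281/36)*(1/24802) = (8137/36)*(1/24802) = 8137/892872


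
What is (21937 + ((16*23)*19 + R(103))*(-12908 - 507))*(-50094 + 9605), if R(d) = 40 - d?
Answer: 3762666982422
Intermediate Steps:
(21937 + ((16*23)*19 + R(103))*(-12908 - 507))*(-50094 + 9605) = (21937 + ((16*23)*19 + (40 - 1*103))*(-12908 - 507))*(-50094 + 9605) = (21937 + (368*19 + (40 - 103))*(-13415))*(-40489) = (21937 + (6992 - 63)*(-13415))*(-40489) = (21937 + 6929*(-13415))*(-40489) = (21937 - 92952535)*(-40489) = -92930598*(-40489) = 3762666982422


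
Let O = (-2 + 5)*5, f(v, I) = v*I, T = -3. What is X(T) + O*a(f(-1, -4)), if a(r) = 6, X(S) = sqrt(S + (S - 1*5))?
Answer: 90 + I*sqrt(11) ≈ 90.0 + 3.3166*I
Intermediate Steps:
X(S) = sqrt(-5 + 2*S) (X(S) = sqrt(S + (S - 5)) = sqrt(S + (-5 + S)) = sqrt(-5 + 2*S))
f(v, I) = I*v
O = 15 (O = 3*5 = 15)
X(T) + O*a(f(-1, -4)) = sqrt(-5 + 2*(-3)) + 15*6 = sqrt(-5 - 6) + 90 = sqrt(-11) + 90 = I*sqrt(11) + 90 = 90 + I*sqrt(11)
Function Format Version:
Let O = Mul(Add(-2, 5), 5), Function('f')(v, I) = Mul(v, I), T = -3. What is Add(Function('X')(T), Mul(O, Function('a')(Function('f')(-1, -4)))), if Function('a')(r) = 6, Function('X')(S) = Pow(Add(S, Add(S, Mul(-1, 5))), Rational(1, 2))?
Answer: Add(90, Mul(I, Pow(11, Rational(1, 2)))) ≈ Add(90.000, Mul(3.3166, I))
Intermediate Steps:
Function('X')(S) = Pow(Add(-5, Mul(2, S)), Rational(1, 2)) (Function('X')(S) = Pow(Add(S, Add(S, -5)), Rational(1, 2)) = Pow(Add(S, Add(-5, S)), Rational(1, 2)) = Pow(Add(-5, Mul(2, S)), Rational(1, 2)))
Function('f')(v, I) = Mul(I, v)
O = 15 (O = Mul(3, 5) = 15)
Add(Function('X')(T), Mul(O, Function('a')(Function('f')(-1, -4)))) = Add(Pow(Add(-5, Mul(2, -3)), Rational(1, 2)), Mul(15, 6)) = Add(Pow(Add(-5, -6), Rational(1, 2)), 90) = Add(Pow(-11, Rational(1, 2)), 90) = Add(Mul(I, Pow(11, Rational(1, 2))), 90) = Add(90, Mul(I, Pow(11, Rational(1, 2))))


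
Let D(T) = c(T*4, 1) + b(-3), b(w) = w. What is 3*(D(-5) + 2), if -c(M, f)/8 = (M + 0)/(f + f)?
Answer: 237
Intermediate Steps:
c(M, f) = -4*M/f (c(M, f) = -8*(M + 0)/(f + f) = -8*M/(2*f) = -8*M*1/(2*f) = -4*M/f)
D(T) = -3 - 16*T (D(T) = -4*T*4/1 - 3 = -4*4*T*1 - 3 = -16*T - 3 = -3 - 16*T)
3*(D(-5) + 2) = 3*((-3 - 16*(-5)) + 2) = 3*((-3 + 80) + 2) = 3*(77 + 2) = 3*79 = 237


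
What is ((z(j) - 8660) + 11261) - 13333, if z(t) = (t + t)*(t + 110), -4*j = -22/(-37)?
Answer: -29473635/2738 ≈ -10765.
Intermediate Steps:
j = -11/74 (j = -(-11)/(2*(-37)) = -(-11)*(-1)/(2*37) = -¼*22/37 = -11/74 ≈ -0.14865)
z(t) = 2*t*(110 + t) (z(t) = (2*t)*(110 + t) = 2*t*(110 + t))
((z(j) - 8660) + 11261) - 13333 = ((2*(-11/74)*(110 - 11/74) - 8660) + 11261) - 13333 = ((2*(-11/74)*(8129/74) - 8660) + 11261) - 13333 = ((-89419/2738 - 8660) + 11261) - 13333 = (-23800499/2738 + 11261) - 13333 = 7032119/2738 - 13333 = -29473635/2738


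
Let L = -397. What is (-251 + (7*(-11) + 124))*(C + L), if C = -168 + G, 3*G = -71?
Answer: 120088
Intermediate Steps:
G = -71/3 (G = (⅓)*(-71) = -71/3 ≈ -23.667)
C = -575/3 (C = -168 - 71/3 = -575/3 ≈ -191.67)
(-251 + (7*(-11) + 124))*(C + L) = (-251 + (7*(-11) + 124))*(-575/3 - 397) = (-251 + (-77 + 124))*(-1766/3) = (-251 + 47)*(-1766/3) = -204*(-1766/3) = 120088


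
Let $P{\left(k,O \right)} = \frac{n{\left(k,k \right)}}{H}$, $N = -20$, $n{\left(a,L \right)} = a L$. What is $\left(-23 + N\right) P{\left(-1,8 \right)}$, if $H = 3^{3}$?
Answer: $- \frac{43}{27} \approx -1.5926$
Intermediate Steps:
$n{\left(a,L \right)} = L a$
$H = 27$
$P{\left(k,O \right)} = \frac{k^{2}}{27}$ ($P{\left(k,O \right)} = \frac{k k}{27} = k^{2} \cdot \frac{1}{27} = \frac{k^{2}}{27}$)
$\left(-23 + N\right) P{\left(-1,8 \right)} = \left(-23 - 20\right) \frac{\left(-1\right)^{2}}{27} = - 43 \cdot \frac{1}{27} \cdot 1 = \left(-43\right) \frac{1}{27} = - \frac{43}{27}$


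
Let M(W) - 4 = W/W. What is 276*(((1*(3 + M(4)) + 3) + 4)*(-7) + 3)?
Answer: -28152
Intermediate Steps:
M(W) = 5 (M(W) = 4 + W/W = 4 + 1 = 5)
276*(((1*(3 + M(4)) + 3) + 4)*(-7) + 3) = 276*(((1*(3 + 5) + 3) + 4)*(-7) + 3) = 276*(((1*8 + 3) + 4)*(-7) + 3) = 276*(((8 + 3) + 4)*(-7) + 3) = 276*((11 + 4)*(-7) + 3) = 276*(15*(-7) + 3) = 276*(-105 + 3) = 276*(-102) = -28152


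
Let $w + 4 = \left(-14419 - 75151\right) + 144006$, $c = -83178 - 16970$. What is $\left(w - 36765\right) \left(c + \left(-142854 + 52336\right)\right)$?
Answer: $-3368496222$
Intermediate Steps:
$c = -100148$
$w = 54432$ ($w = -4 + \left(\left(-14419 - 75151\right) + 144006\right) = -4 + \left(-89570 + 144006\right) = -4 + 54436 = 54432$)
$\left(w - 36765\right) \left(c + \left(-142854 + 52336\right)\right) = \left(54432 - 36765\right) \left(-100148 + \left(-142854 + 52336\right)\right) = 17667 \left(-100148 - 90518\right) = 17667 \left(-190666\right) = -3368496222$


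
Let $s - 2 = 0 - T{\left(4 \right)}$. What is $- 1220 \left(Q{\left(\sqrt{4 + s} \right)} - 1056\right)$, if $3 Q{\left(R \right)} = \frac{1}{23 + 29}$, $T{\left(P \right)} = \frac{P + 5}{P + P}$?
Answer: $\frac{50244175}{39} \approx 1.2883 \cdot 10^{6}$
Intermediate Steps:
$T{\left(P \right)} = \frac{5 + P}{2 P}$
$s = \frac{7}{8}$ ($s = 2 + \left(0 - \frac{5 + 4}{2 \cdot 4}\right) = 2 + \left(0 - \frac{1}{2} \cdot \frac{1}{4} \cdot 9\right) = 2 + \left(0 - \frac{9}{8}\right) = 2 - \frac{9}{8} = \frac{7}{8} \approx 0.875$)
$Q{\left(R \right)} = \frac{1}{156}$ ($Q{\left(R \right)} = \frac{1}{3 \left(23 + 29\right)} = \frac{1}{3 \cdot 52} = \frac{1}{3} \cdot \frac{1}{52} = \frac{1}{156}$)
$- 1220 \left(Q{\left(\sqrt{4 + s} \right)} - 1056\right) = - 1220 \left(\frac{1}{156} - 1056\right) = \left(-1220\right) \left(- \frac{164735}{156}\right) = \frac{50244175}{39}$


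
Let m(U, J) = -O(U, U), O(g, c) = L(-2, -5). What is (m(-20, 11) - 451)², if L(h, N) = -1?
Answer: 202500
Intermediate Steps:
O(g, c) = -1
m(U, J) = 1 (m(U, J) = -1*(-1) = 1)
(m(-20, 11) - 451)² = (1 - 451)² = (-450)² = 202500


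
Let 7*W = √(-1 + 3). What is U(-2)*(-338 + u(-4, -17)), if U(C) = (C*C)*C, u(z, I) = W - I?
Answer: 2568 - 8*√2/7 ≈ 2566.4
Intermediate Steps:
W = √2/7 (W = √(-1 + 3)/7 = √2/7 ≈ 0.20203)
u(z, I) = -I + √2/7 (u(z, I) = √2/7 - I = -I + √2/7)
U(C) = C³ (U(C) = C²*C = C³)
U(-2)*(-338 + u(-4, -17)) = (-2)³*(-338 + (-1*(-17) + √2/7)) = -8*(-338 + (17 + √2/7)) = -8*(-321 + √2/7) = 2568 - 8*√2/7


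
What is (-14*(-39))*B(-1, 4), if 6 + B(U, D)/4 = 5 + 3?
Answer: 4368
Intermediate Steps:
B(U, D) = 8 (B(U, D) = -24 + 4*(5 + 3) = -24 + 4*8 = -24 + 32 = 8)
(-14*(-39))*B(-1, 4) = -14*(-39)*8 = 546*8 = 4368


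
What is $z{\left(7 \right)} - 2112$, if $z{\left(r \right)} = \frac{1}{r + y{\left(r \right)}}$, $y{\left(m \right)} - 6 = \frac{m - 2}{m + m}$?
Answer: $- \frac{394930}{187} \approx -2111.9$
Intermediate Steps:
$y{\left(m \right)} = 6 + \frac{-2 + m}{2 m}$ ($y{\left(m \right)} = 6 + \frac{m - 2}{m + m} = 6 + \frac{-2 + m}{2 m}$)
$z{\left(r \right)} = \frac{1}{\frac{13}{2} + r - \frac{1}{r}}$ ($z{\left(r \right)} = \frac{1}{r + \left(\frac{13}{2} - \frac{1}{r}\right)} = \frac{1}{\frac{13}{2} + r - \frac{1}{r}}$)
$z{\left(7 \right)} - 2112 = 2 \cdot 7 \frac{1}{-2 + 2 \cdot 7^{2} + 13 \cdot 7} - 2112 = 2 \cdot 7 \frac{1}{-2 + 2 \cdot 49 + 91} - 2112 = 2 \cdot 7 \frac{1}{-2 + 98 + 91} - 2112 = 2 \cdot 7 \cdot \frac{1}{187} - 2112 = \frac{14}{187} - 2112 = - \frac{394930}{187}$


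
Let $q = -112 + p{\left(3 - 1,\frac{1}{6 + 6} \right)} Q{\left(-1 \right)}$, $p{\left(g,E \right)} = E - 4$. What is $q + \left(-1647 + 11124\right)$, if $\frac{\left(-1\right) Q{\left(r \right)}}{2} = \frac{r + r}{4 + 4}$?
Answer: $\frac{224713}{24} \approx 9363.0$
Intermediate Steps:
$p{\left(g,E \right)} = -4 + E$
$Q{\left(r \right)} = - \frac{r}{2}$ ($Q{\left(r \right)} = - 2 \frac{r + r}{4 + 4} = - 2 \frac{2 r}{8} = - 2 \cdot 2 r \frac{1}{8} = - 2 \frac{r}{4} = - \frac{r}{2}$)
$q = - \frac{2735}{24}$ ($q = -112 + \left(-4 + \frac{1}{6 + 6}\right) \left(\left(- \frac{1}{2}\right) \left(-1\right)\right) = -112 + \left(-4 + \frac{1}{12}\right) \frac{1}{2} = -112 - \frac{47}{24} = - \frac{2735}{24} \approx -113.96$)
$q + \left(-1647 + 11124\right) = - \frac{2735}{24} + \left(-1647 + 11124\right) = - \frac{2735}{24} + 9477 = \frac{224713}{24}$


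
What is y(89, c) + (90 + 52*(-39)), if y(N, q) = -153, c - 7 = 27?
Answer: -2091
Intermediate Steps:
c = 34 (c = 7 + 27 = 34)
y(89, c) + (90 + 52*(-39)) = -153 + (90 + 52*(-39)) = -153 + (90 - 2028) = -153 - 1938 = -2091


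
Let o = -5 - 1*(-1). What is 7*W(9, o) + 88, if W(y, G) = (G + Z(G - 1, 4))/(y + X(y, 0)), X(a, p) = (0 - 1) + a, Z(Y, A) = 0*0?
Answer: 1468/17 ≈ 86.353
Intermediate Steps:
Z(Y, A) = 0
o = -4 (o = -5 + 1 = -4)
X(a, p) = -1 + a
W(y, G) = G/(-1 + 2*y) (W(y, G) = (G + 0)/(y + (-1 + y)) = G/(-1 + 2*y))
7*W(9, o) + 88 = 7*(-4/(-1 + 2*9)) + 88 = 7*(-4/(-1 + 18)) + 88 = 7*(-4/17) + 88 = -28/17 + 88 = 1468/17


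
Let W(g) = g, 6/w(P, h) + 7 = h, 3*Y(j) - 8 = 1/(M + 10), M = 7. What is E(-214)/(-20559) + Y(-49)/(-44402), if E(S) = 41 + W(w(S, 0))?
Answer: -218680381/108630425442 ≈ -0.0020131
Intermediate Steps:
Y(j) = 137/51 (Y(j) = 8/3 + 1/(3*(7 + 10)) = 8/3 + (1/3)/17 = 8/3 + (1/3)*(1/17) = 8/3 + 1/51 = 137/51)
w(P, h) = 6/(-7 + h)
E(S) = 281/7 (E(S) = 41 + 6/(-7 + 0) = 41 + 6/(-7) = 41 + 6*(-1/7) = 41 - 6/7 = 281/7)
E(-214)/(-20559) + Y(-49)/(-44402) = (281/7)/(-20559) + (137/51)/(-44402) = (281/7)*(-1/20559) + (137/51)*(-1/44402) = -281/143913 - 137/2264502 = -218680381/108630425442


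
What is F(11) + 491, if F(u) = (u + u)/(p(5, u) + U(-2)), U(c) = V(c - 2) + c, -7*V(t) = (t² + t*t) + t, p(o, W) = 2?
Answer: 971/2 ≈ 485.50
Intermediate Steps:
V(t) = -2*t²/7 - t/7 (V(t) = -((t² + t*t) + t)/7 = -((t² + t²) + t)/7 = -(2*t² + t)/7 = -(t + 2*t²)/7 = -2*t²/7 - t/7)
U(c) = c - (-3 + 2*c)*(-2 + c)/7 (U(c) = -(c - 2)*(1 + 2*(c - 2))/7 + c = -(-2 + c)*(1 + 2*(-2 + c))/7 + c = -(-2 + c)*(1 + (-4 + 2*c))/7 + c = -(-2 + c)*(-3 + 2*c)/7 + c = -(-3 + 2*c)*(-2 + c)/7 + c = c - (-3 + 2*c)*(-2 + c)/7)
F(u) = -u/2 (F(u) = (u + u)/(2 + (-6/7 + 2*(-2) - 2/7*(-2)²)) = (2*u)/(2 + (-6/7 - 4 - 2/7*4)) = (2*u)/(2 + (-6/7 - 4 - 8/7)) = (2*u)/(2 - 6) = (2*u)/(-4) = (2*u)*(-¼) = -u/2)
F(11) + 491 = -½*11 + 491 = -11/2 + 491 = 971/2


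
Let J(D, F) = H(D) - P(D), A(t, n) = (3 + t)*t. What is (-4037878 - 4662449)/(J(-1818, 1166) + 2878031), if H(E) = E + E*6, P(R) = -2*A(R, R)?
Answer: -8700327/9464645 ≈ -0.91924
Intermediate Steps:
A(t, n) = t*(3 + t)
P(R) = -2*R*(3 + R)
H(E) = 7*E (H(E) = E + 6*E = 7*E)
J(D, F) = 7*D + 2*D*(3 + D) (J(D, F) = 7*D - (-2)*D*(3 + D) = 7*D + 2*D*(3 + D))
(-4037878 - 4662449)/(J(-1818, 1166) + 2878031) = (-4037878 - 4662449)/(-1818*(13 + 2*(-1818)) + 2878031) = -8700327/(-1818*(13 - 3636) + 2878031) = -8700327/(-1818*(-3623) + 2878031) = -8700327/(6586614 + 2878031) = -8700327/9464645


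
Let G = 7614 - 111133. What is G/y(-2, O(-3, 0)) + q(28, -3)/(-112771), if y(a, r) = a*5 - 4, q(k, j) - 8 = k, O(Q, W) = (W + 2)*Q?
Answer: 11673940645/1578794 ≈ 7394.2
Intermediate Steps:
O(Q, W) = Q*(2 + W) (O(Q, W) = (2 + W)*Q = Q*(2 + W))
q(k, j) = 8 + k
y(a, r) = -4 + 5*a (y(a, r) = 5*a - 4 = -4 + 5*a)
G = -103519
G/y(-2, O(-3, 0)) + q(28, -3)/(-112771) = -103519/(-4 + 5*(-2)) + (8 + 28)/(-112771) = -103519/(-4 - 10) + 36*(-1/112771) = -103519/(-14) - 36/112771 = -103519*(-1/14) - 36/112771 = 103519/14 - 36/112771 = 11673940645/1578794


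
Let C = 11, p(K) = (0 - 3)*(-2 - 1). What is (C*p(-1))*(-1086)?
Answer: -107514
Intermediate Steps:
p(K) = 9 (p(K) = -3*(-3) = 9)
(C*p(-1))*(-1086) = (11*9)*(-1086) = 99*(-1086) = -107514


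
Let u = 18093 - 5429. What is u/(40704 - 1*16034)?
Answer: 6332/12335 ≈ 0.51334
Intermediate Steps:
u = 12664
u/(40704 - 1*16034) = 12664/(40704 - 1*16034) = 12664/(40704 - 16034) = 12664/24670 = 12664*(1/24670) = 6332/12335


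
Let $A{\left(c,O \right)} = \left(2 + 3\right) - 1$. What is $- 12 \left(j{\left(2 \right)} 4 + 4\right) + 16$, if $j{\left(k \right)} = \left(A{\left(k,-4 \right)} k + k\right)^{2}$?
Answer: $-4832$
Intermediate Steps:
$A{\left(c,O \right)} = 4$ ($A{\left(c,O \right)} = 5 - 1 = 4$)
$j{\left(k \right)} = 25 k^{2}$ ($j{\left(k \right)} = \left(4 k + k\right)^{2} = \left(5 k\right)^{2} = 25 k^{2}$)
$- 12 \left(j{\left(2 \right)} 4 + 4\right) + 16 = - 12 \left(25 \cdot 2^{2} \cdot 4 + 4\right) + 16 = - 12 \left(25 \cdot 4 \cdot 4 + 4\right) + 16 = - 12 \left(100 \cdot 4 + 4\right) + 16 = - 12 \left(400 + 4\right) + 16 = \left(-12\right) 404 + 16 = -4848 + 16 = -4832$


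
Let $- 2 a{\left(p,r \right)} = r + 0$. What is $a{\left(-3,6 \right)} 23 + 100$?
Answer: $31$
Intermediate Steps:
$a{\left(p,r \right)} = - \frac{r}{2}$ ($a{\left(p,r \right)} = - \frac{r + 0}{2} = - \frac{r}{2}$)
$a{\left(-3,6 \right)} 23 + 100 = \left(- \frac{1}{2}\right) 6 \cdot 23 + 100 = \left(-3\right) 23 + 100 = -69 + 100 = 31$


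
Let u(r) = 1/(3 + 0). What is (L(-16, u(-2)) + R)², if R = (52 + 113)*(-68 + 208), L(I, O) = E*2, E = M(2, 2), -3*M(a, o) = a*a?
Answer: 4801381264/9 ≈ 5.3349e+8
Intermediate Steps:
M(a, o) = -a²/3 (M(a, o) = -a*a/3 = -a²/3)
u(r) = ⅓ (u(r) = 1/3 = ⅓)
E = -4/3 (E = -⅓*2² = -⅓*4 = -4/3 ≈ -1.3333)
L(I, O) = -8/3 (L(I, O) = -4/3*2 = -8/3)
R = 23100 (R = 165*140 = 23100)
(L(-16, u(-2)) + R)² = (-8/3 + 23100)² = (69292/3)² = 4801381264/9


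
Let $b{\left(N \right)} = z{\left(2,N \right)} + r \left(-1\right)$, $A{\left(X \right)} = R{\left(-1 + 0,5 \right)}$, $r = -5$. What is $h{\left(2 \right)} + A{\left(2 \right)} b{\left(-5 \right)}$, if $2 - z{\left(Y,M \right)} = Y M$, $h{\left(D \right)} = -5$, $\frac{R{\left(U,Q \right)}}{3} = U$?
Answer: $-56$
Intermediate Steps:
$R{\left(U,Q \right)} = 3 U$
$A{\left(X \right)} = -3$ ($A{\left(X \right)} = 3 \left(-1 + 0\right) = 3 \left(-1\right) = -3$)
$z{\left(Y,M \right)} = 2 - M Y$ ($z{\left(Y,M \right)} = 2 - Y M = 2 - M Y$)
$b{\left(N \right)} = 7 - 2 N$ ($b{\left(N \right)} = \left(2 - N 2\right) - -5 = \left(2 - 2 N\right) + 5 = 7 - 2 N$)
$h{\left(2 \right)} + A{\left(2 \right)} b{\left(-5 \right)} = -5 - 3 \left(7 - -10\right) = -5 - 3 \left(7 + 10\right) = -5 - 51 = -56$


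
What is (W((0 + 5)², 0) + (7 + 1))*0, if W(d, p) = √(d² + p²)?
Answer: 0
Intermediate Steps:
(W((0 + 5)², 0) + (7 + 1))*0 = (√(((0 + 5)²)² + 0²) + (7 + 1))*0 = (√((5²)² + 0) + 8)*0 = (√(25² + 0) + 8)*0 = (√(625 + 0) + 8)*0 = (√625 + 8)*0 = (25 + 8)*0 = 33*0 = 0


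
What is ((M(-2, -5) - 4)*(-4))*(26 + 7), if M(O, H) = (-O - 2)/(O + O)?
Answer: 528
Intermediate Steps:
M(O, H) = (-2 - O)/(2*O) (M(O, H) = (-2 - O)/((2*O)) = (-2 - O)*(1/(2*O)) = (-2 - O)/(2*O))
((M(-2, -5) - 4)*(-4))*(26 + 7) = (((1/2)*(-2 - 1*(-2))/(-2) - 4)*(-4))*(26 + 7) = (((1/2)*(-1/2)*(-2 + 2) - 4)*(-4))*33 = (((1/2)*(-1/2)*0 - 4)*(-4))*33 = ((0 - 4)*(-4))*33 = -4*(-4)*33 = 16*33 = 528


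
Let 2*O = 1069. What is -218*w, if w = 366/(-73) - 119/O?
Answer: 89080904/78037 ≈ 1141.5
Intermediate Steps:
O = 1069/2 (O = (½)*1069 = 1069/2 ≈ 534.50)
w = -408628/78037 (w = 366/(-73) - 119/1069/2 = 366*(-1/73) - 119*2/1069 = -366/73 - 238/1069 = -408628/78037 ≈ -5.2363)
-218*w = -218*(-408628/78037) = 89080904/78037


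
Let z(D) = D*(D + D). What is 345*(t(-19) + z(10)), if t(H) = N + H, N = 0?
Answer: 62445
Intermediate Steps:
z(D) = 2*D**2 (z(D) = D*(2*D) = 2*D**2)
t(H) = H (t(H) = 0 + H = H)
345*(t(-19) + z(10)) = 345*(-19 + 2*10**2) = 345*(-19 + 2*100) = 345*(-19 + 200) = 345*181 = 62445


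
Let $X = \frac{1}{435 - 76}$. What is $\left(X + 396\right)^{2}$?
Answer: $\frac{20210887225}{128881} \approx 1.5682 \cdot 10^{5}$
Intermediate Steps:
$X = \frac{1}{359} \approx 0.0027855$
$\left(X + 396\right)^{2} = \left(\frac{1}{359} + 396\right)^{2} = \left(\frac{142165}{359}\right)^{2} = \frac{20210887225}{128881}$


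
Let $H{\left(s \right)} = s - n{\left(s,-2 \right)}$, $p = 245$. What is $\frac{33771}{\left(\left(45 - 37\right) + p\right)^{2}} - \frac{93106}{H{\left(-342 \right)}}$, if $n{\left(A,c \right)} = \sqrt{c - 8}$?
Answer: $\frac{7140353277}{26179681} - \frac{3581 i \sqrt{10}}{4499} \approx 272.74 - 2.517 i$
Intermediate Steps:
$n{\left(A,c \right)} = \sqrt{-8 + c}$
$H{\left(s \right)} = s - i \sqrt{10}$ ($H{\left(s \right)} = s - \sqrt{-8 - 2} = s - \sqrt{-10} = s - i \sqrt{10}$)
$\frac{33771}{\left(\left(45 - 37\right) + p\right)^{2}} - \frac{93106}{H{\left(-342 \right)}} = \frac{33771}{\left(\left(45 - 37\right) + 245\right)^{2}} - \frac{93106}{-342 - i \sqrt{10}} = \frac{33771}{\left(8 + 245\right)^{2}} - \frac{93106}{-342 - i \sqrt{10}} = \frac{33771}{253^{2}} - \frac{93106}{-342 - i \sqrt{10}} = \frac{33771}{64009} - \frac{93106}{-342 - i \sqrt{10}}$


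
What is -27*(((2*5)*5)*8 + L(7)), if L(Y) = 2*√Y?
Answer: -10800 - 54*√7 ≈ -10943.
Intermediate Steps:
-27*(((2*5)*5)*8 + L(7)) = -27*(((2*5)*5)*8 + 2*√7) = -27*((10*5)*8 + 2*√7) = -27*(50*8 + 2*√7) = -27*(400 + 2*√7) = -10800 - 54*√7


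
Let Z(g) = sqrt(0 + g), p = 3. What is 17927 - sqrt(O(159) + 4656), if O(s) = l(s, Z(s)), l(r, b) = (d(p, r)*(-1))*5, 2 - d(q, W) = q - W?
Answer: 17927 - sqrt(3866) ≈ 17865.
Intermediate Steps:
d(q, W) = 2 + W - q (d(q, W) = 2 - (q - W) = 2 + (W - q) = 2 + W - q)
Z(g) = sqrt(g)
l(r, b) = 5 - 5*r (l(r, b) = ((2 + r - 1*3)*(-1))*5 = ((2 + r - 3)*(-1))*5 = ((-1 + r)*(-1))*5 = (1 - r)*5 = 5 - 5*r)
O(s) = 5 - 5*s
17927 - sqrt(O(159) + 4656) = 17927 - sqrt((5 - 5*159) + 4656) = 17927 - sqrt((5 - 795) + 4656) = 17927 - sqrt(-790 + 4656) = 17927 - sqrt(3866)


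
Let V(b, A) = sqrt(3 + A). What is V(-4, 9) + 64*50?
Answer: 3200 + 2*sqrt(3) ≈ 3203.5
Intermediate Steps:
V(-4, 9) + 64*50 = sqrt(3 + 9) + 64*50 = sqrt(12) + 3200 = 2*sqrt(3) + 3200 = 3200 + 2*sqrt(3)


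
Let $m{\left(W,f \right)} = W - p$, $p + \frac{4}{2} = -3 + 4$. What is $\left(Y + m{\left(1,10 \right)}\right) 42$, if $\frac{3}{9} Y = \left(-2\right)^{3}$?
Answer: $-924$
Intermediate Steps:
$p = -1$ ($p = -2 + \left(-3 + 4\right) = -2 + 1 = -1$)
$m{\left(W,f \right)} = 1 + W$ ($m{\left(W,f \right)} = W - -1 = W + 1 = 1 + W$)
$Y = -24$ ($Y = 3 \left(-2\right)^{3} = 3 \left(-8\right) = -24$)
$\left(Y + m{\left(1,10 \right)}\right) 42 = \left(-24 + \left(1 + 1\right)\right) 42 = \left(-24 + 2\right) 42 = \left(-22\right) 42 = -924$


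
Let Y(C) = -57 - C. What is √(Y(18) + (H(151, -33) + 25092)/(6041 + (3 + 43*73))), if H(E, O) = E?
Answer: I*√6092755206/9183 ≈ 8.5001*I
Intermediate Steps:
√(Y(18) + (H(151, -33) + 25092)/(6041 + (3 + 43*73))) = √((-57 - 1*18) + (151 + 25092)/(6041 + (3 + 43*73))) = √((-57 - 18) + 25243/(6041 + (3 + 3139))) = √(-75 + 25243/(6041 + 3142)) = √(-75 + 25243/9183) = √(-663482/9183) = I*√6092755206/9183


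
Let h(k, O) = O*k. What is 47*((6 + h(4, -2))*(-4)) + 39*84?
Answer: 3652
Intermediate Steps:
47*((6 + h(4, -2))*(-4)) + 39*84 = 47*((6 - 2*4)*(-4)) + 39*84 = 47*((6 - 8)*(-4)) + 3276 = 47*(-2*(-4)) + 3276 = 47*8 + 3276 = 376 + 3276 = 3652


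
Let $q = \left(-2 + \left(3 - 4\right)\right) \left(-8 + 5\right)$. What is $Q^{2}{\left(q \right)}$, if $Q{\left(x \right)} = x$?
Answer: $81$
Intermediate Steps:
$q = 9$ ($q = \left(-2 - 1\right) \left(-3\right) = \left(-3\right) \left(-3\right) = 9$)
$Q^{2}{\left(q \right)} = 9^{2} = 81$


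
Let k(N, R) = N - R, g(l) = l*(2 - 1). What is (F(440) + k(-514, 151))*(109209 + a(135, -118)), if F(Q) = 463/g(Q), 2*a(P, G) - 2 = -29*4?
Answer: -3985917228/55 ≈ -7.2471e+7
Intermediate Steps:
a(P, G) = -57 (a(P, G) = 1 + (-29*4)/2 = 1 + (½)*(-116) = 1 - 58 = -57)
g(l) = l (g(l) = l*1 = l)
F(Q) = 463/Q
(F(440) + k(-514, 151))*(109209 + a(135, -118)) = (463/440 + (-514 - 1*151))*(109209 - 57) = (463*(1/440) + (-514 - 151))*109152 = (463/440 - 665)*109152 = -292137/440*109152 = -3985917228/55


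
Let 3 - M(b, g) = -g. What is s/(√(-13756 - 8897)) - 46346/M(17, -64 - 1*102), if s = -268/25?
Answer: 46346/163 + 268*I*√2517/188775 ≈ 284.33 + 0.071225*I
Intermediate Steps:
s = -268/25 (s = (1/25)*(-268) = -268/25 ≈ -10.720)
M(b, g) = 3 + g (M(b, g) = 3 - (-1)*g = 3 + g)
s/(√(-13756 - 8897)) - 46346/M(17, -64 - 1*102) = -268/(25*√(-13756 - 8897)) - 46346/(3 + (-64 - 1*102)) = -268*(-I*√2517/7551)/25 - 46346/(3 + (-64 - 102)) = -268*(-I*√2517/7551)/25 - 46346/(3 - 166) = -(-268)*I*√2517/188775 - 46346/(-163) = 268*I*√2517/188775 - 46346*(-1/163) = 268*I*√2517/188775 + 46346/163 = 46346/163 + 268*I*√2517/188775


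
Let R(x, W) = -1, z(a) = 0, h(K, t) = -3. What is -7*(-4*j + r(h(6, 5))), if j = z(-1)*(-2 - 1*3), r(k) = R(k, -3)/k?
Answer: -7/3 ≈ -2.3333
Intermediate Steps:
r(k) = -1/k
j = 0 (j = 0*(-2 - 1*3) = 0*(-2 - 3) = 0*(-5) = 0)
-7*(-4*j + r(h(6, 5))) = -7*(-4*0 - 1/(-3)) = -7*(0 - 1*(-⅓)) = -7*(0 + ⅓) = -7*⅓ = -7/3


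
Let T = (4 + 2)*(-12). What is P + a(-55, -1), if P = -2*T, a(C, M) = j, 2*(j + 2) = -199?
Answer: 85/2 ≈ 42.500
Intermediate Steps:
j = -203/2 (j = -2 + (1/2)*(-199) = -2 - 199/2 = -203/2 ≈ -101.50)
a(C, M) = -203/2
T = -72 (T = 6*(-12) = -72)
P = 144 (P = -2*(-72) = 144)
P + a(-55, -1) = 144 - 203/2 = 85/2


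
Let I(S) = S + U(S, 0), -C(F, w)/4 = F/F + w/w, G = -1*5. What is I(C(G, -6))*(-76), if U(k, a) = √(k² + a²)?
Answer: 0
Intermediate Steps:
G = -5
U(k, a) = √(a² + k²)
C(F, w) = -8 (C(F, w) = -4*(F/F + w/w) = -4*(1 + 1) = -4*2 = -8)
I(S) = S + √(S²) (I(S) = S + √(0² + S²) = S + √(0 + S²) = S + √(S²))
I(C(G, -6))*(-76) = (-8 + √((-8)²))*(-76) = (-8 + √64)*(-76) = (-8 + 8)*(-76) = 0*(-76) = 0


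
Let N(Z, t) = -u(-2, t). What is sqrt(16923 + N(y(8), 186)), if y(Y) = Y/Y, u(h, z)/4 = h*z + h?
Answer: sqrt(18419) ≈ 135.72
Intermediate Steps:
u(h, z) = 4*h + 4*h*z (u(h, z) = 4*(h*z + h) = 4*(h + h*z) = 4*h + 4*h*z)
y(Y) = 1
N(Z, t) = 8 + 8*t (N(Z, t) = -4*(-2)*(1 + t) = -(-8 - 8*t) = 8 + 8*t)
sqrt(16923 + N(y(8), 186)) = sqrt(16923 + (8 + 8*186)) = sqrt(16923 + (8 + 1488)) = sqrt(16923 + 1496) = sqrt(18419)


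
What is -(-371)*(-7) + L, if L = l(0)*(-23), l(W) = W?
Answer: -2597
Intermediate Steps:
L = 0 (L = 0*(-23) = 0)
-(-371)*(-7) + L = -(-371)*(-7) + 0 = -53*49 + 0 = -2597 + 0 = -2597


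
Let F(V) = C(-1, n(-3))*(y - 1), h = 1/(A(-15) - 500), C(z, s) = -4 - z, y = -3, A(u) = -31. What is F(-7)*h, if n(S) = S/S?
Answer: -4/177 ≈ -0.022599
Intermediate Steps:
n(S) = 1
h = -1/531 (h = 1/(-31 - 500) = 1/(-531) = -1/531 ≈ -0.0018832)
F(V) = 12 (F(V) = (-4 - 1*(-1))*(-3 - 1) = (-4 + 1)*(-4) = -3*(-4) = 12)
F(-7)*h = 12*(-1/531) = -4/177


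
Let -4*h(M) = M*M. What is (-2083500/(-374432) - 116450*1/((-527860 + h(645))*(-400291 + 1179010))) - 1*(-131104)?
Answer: 284180540972119885897/2167504271796408 ≈ 1.3111e+5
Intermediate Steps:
h(M) = -M²/4 (h(M) = -M*M/4 = -M²/4)
(-2083500/(-374432) - 116450*1/((-527860 + h(645))*(-400291 + 1179010))) - 1*(-131104) = (-2083500/(-374432) - 116450*1/((-527860 - ¼*645²)*(-400291 + 1179010))) - 1*(-131104) = (-2083500*(-1/374432) - 116450*1/(778719*(-527860 - ¼*416025))) + 131104 = (520875/93608 - 116450*1/(778719*(-527860 - 416025/4))) + 131104 = (520875/93608 - 116450/(778719*(-2527465/4))) + 131104 = (520875/93608 - 116450/(-1968185017335/4)) + 131104 = (520875/93608 - 116450*(-4/1968185017335)) + 131104 = (520875/93608 + 5480/23155117851) + 131104 = 12060922523611465/2167504271796408 + 131104 = 284180540972119885897/2167504271796408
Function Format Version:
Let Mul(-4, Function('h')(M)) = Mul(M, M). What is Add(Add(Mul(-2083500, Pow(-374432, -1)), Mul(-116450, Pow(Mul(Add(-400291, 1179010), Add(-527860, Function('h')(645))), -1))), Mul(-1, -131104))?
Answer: Rational(284180540972119885897, 2167504271796408) ≈ 1.3111e+5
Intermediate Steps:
Function('h')(M) = Mul(Rational(-1, 4), Pow(M, 2)) (Function('h')(M) = Mul(Rational(-1, 4), Mul(M, M)) = Mul(Rational(-1, 4), Pow(M, 2)))
Add(Add(Mul(-2083500, Pow(-374432, -1)), Mul(-116450, Pow(Mul(Add(-400291, 1179010), Add(-527860, Function('h')(645))), -1))), Mul(-1, -131104)) = Add(Add(Mul(-2083500, Pow(-374432, -1)), Mul(-116450, Pow(Mul(Add(-400291, 1179010), Add(-527860, Mul(Rational(-1, 4), Pow(645, 2)))), -1))), Mul(-1, -131104)) = Add(Add(Mul(-2083500, Rational(-1, 374432)), Mul(-116450, Pow(Mul(778719, Add(-527860, Mul(Rational(-1, 4), 416025))), -1))), 131104) = Add(Add(Rational(520875, 93608), Mul(-116450, Pow(Mul(778719, Add(-527860, Rational(-416025, 4))), -1))), 131104) = Add(Add(Rational(520875, 93608), Mul(-116450, Pow(Mul(778719, Rational(-2527465, 4)), -1))), 131104) = Add(Add(Rational(520875, 93608), Mul(-116450, Pow(Rational(-1968185017335, 4), -1))), 131104) = Add(Add(Rational(520875, 93608), Mul(-116450, Rational(-4, 1968185017335))), 131104) = Add(Add(Rational(520875, 93608), Rational(5480, 23155117851)), 131104) = Add(Rational(12060922523611465, 2167504271796408), 131104) = Rational(284180540972119885897, 2167504271796408)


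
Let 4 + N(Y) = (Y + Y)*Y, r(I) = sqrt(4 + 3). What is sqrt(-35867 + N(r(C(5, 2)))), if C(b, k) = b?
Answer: I*sqrt(35857) ≈ 189.36*I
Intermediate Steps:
r(I) = sqrt(7)
N(Y) = -4 + 2*Y**2 (N(Y) = -4 + (Y + Y)*Y = -4 + (2*Y)*Y = -4 + 2*Y**2)
sqrt(-35867 + N(r(C(5, 2)))) = sqrt(-35867 + (-4 + 2*(sqrt(7))**2)) = sqrt(-35867 + (-4 + 2*7)) = sqrt(-35867 + (-4 + 14)) = sqrt(-35867 + 10) = sqrt(-35857) = I*sqrt(35857)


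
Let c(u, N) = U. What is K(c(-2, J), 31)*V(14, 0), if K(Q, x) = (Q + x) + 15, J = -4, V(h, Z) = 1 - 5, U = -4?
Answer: -168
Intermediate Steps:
V(h, Z) = -4
c(u, N) = -4
K(Q, x) = 15 + Q + x
K(c(-2, J), 31)*V(14, 0) = (15 - 4 + 31)*(-4) = 42*(-4) = -168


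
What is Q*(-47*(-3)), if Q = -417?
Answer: -58797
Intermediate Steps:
Q*(-47*(-3)) = -(-19599)*(-3) = -417*141 = -58797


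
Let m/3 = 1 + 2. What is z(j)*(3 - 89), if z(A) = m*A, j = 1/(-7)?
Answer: 774/7 ≈ 110.57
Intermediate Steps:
m = 9 (m = 3*(1 + 2) = 3*3 = 9)
j = -⅐ ≈ -0.14286
z(A) = 9*A
z(j)*(3 - 89) = (9*(-⅐))*(3 - 89) = -9/7*(-86) = 774/7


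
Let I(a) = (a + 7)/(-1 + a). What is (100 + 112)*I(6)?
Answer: 2756/5 ≈ 551.20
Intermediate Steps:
I(a) = (7 + a)/(-1 + a)
(100 + 112)*I(6) = (100 + 112)*((7 + 6)/(-1 + 6)) = 212*(13/5) = 2756/5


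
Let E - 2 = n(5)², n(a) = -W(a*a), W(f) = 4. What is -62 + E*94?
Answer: 1630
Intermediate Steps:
n(a) = -4 (n(a) = -1*4 = -4)
E = 18 (E = 2 + (-4)² = 2 + 16 = 18)
-62 + E*94 = -62 + 18*94 = -62 + 1692 = 1630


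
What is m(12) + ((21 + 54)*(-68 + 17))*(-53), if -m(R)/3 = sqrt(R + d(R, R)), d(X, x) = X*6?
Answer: 202725 - 6*sqrt(21) ≈ 2.0270e+5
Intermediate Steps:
d(X, x) = 6*X
m(R) = -3*sqrt(7)*sqrt(R) (m(R) = -3*sqrt(R + 6*R) = -3*sqrt(7)*sqrt(R))
m(12) + ((21 + 54)*(-68 + 17))*(-53) = -3*sqrt(7)*sqrt(12) + ((21 + 54)*(-68 + 17))*(-53) = -3*sqrt(7)*2*sqrt(3) + (75*(-51))*(-53) = -6*sqrt(21) - 3825*(-53) = -6*sqrt(21) + 202725 = 202725 - 6*sqrt(21)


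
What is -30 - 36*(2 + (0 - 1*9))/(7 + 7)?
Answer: -12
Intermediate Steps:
-30 - 36*(2 + (0 - 1*9))/(7 + 7) = -30 - 36*(2 + (0 - 9))/14 = -30 - 36*(2 - 9)/14 = -30 - (-252)/14 = -30 - 36*(-½) = -30 + 18 = -12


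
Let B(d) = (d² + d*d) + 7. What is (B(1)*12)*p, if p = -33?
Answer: -3564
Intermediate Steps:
B(d) = 7 + 2*d² (B(d) = (d² + d²) + 7 = 2*d² + 7 = 7 + 2*d²)
(B(1)*12)*p = ((7 + 2*1²)*12)*(-33) = ((7 + 2*1)*12)*(-33) = ((7 + 2)*12)*(-33) = (9*12)*(-33) = 108*(-33) = -3564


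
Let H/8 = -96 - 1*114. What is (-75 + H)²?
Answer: 3080025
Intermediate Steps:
H = -1680 (H = 8*(-96 - 1*114) = 8*(-96 - 114) = 8*(-210) = -1680)
(-75 + H)² = (-75 - 1680)² = (-1755)² = 3080025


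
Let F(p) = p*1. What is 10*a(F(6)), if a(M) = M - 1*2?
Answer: 40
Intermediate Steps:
F(p) = p
a(M) = -2 + M (a(M) = M - 2 = -2 + M)
10*a(F(6)) = 10*(-2 + 6) = 10*4 = 40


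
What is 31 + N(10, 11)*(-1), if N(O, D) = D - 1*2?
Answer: 22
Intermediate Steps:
N(O, D) = -2 + D (N(O, D) = D - 2 = -2 + D)
31 + N(10, 11)*(-1) = 31 + (-2 + 11)*(-1) = 31 + 9*(-1) = 31 - 9 = 22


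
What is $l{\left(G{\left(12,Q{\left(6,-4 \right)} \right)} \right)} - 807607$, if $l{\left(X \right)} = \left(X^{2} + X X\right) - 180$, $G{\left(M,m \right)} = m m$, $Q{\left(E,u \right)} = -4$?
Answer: $-807275$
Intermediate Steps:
$G{\left(M,m \right)} = m^{2}$
$l{\left(X \right)} = -180 + 2 X^{2}$ ($l{\left(X \right)} = \left(X^{2} + X^{2}\right) - 180 = 2 X^{2} - 180 = -180 + 2 X^{2}$)
$l{\left(G{\left(12,Q{\left(6,-4 \right)} \right)} \right)} - 807607 = \left(-180 + 2 \left(\left(-4\right)^{2}\right)^{2}\right) - 807607 = \left(-180 + 2 \cdot 16^{2}\right) - 807607 = \left(-180 + 2 \cdot 256\right) - 807607 = \left(-180 + 512\right) - 807607 = 332 - 807607 = -807275$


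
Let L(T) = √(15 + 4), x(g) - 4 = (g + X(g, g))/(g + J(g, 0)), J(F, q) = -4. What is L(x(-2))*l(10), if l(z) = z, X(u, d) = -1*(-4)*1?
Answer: 10*√19 ≈ 43.589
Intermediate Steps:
X(u, d) = 4 (X(u, d) = 4*1 = 4)
x(g) = 4 + (4 + g)/(-4 + g) (x(g) = 4 + (g + 4)/(g - 4) = 4 + (4 + g)/(-4 + g))
L(T) = √19
L(x(-2))*l(10) = √19*10 = 10*√19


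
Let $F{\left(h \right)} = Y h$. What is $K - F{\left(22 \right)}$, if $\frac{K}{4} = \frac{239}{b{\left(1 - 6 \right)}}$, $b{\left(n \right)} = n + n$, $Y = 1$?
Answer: $- \frac{588}{5} \approx -117.6$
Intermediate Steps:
$b{\left(n \right)} = 2 n$
$F{\left(h \right)} = h$ ($F{\left(h \right)} = 1 h = h$)
$K = - \frac{478}{5}$ ($K = 4 \frac{239}{2 \left(1 - 6\right)} = 4 \frac{239}{2 \left(-5\right)} = 4 \frac{239}{-10} = 4 \cdot 239 \left(- \frac{1}{10}\right) = 4 \left(- \frac{239}{10}\right) = - \frac{478}{5} \approx -95.6$)
$K - F{\left(22 \right)} = - \frac{478}{5} - 22 = - \frac{588}{5}$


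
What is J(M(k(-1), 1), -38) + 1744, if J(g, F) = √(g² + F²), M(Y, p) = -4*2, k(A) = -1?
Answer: 1744 + 2*√377 ≈ 1782.8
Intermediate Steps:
M(Y, p) = -8
J(g, F) = √(F² + g²)
J(M(k(-1), 1), -38) + 1744 = √((-38)² + (-8)²) + 1744 = √(1444 + 64) + 1744 = √1508 + 1744 = 2*√377 + 1744 = 1744 + 2*√377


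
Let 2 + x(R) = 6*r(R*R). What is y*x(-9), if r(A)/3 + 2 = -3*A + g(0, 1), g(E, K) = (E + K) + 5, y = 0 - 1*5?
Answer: 21520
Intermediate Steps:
y = -5 (y = 0 - 5 = -5)
g(E, K) = 5 + E + K
r(A) = 12 - 9*A (r(A) = -6 + 3*(-3*A + (5 + 0 + 1)) = -6 + 3*(-3*A + 6) = -6 + 3*(6 - 3*A) = -6 + (18 - 9*A) = 12 - 9*A)
x(R) = 70 - 54*R² (x(R) = -2 + 6*(12 - 9*R*R) = -2 + 6*(12 - 9*R²) = -2 + (72 - 54*R²) = 70 - 54*R²)
y*x(-9) = -5*(70 - 54*(-9)²) = -5*(70 - 54*81) = -5*(70 - 4374) = -5*(-4304) = 21520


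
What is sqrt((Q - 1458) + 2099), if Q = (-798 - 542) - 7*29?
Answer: I*sqrt(902) ≈ 30.033*I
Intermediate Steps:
Q = -1543 (Q = -1340 - 203 = -1543)
sqrt((Q - 1458) + 2099) = sqrt((-1543 - 1458) + 2099) = sqrt(-3001 + 2099) = sqrt(-902) = I*sqrt(902)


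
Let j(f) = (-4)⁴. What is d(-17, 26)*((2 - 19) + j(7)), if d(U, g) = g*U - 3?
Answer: -106355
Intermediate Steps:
j(f) = 256
d(U, g) = -3 + U*g (d(U, g) = U*g - 3 = -3 + U*g)
d(-17, 26)*((2 - 19) + j(7)) = (-3 - 17*26)*((2 - 19) + 256) = (-3 - 442)*(-17 + 256) = -445*239 = -106355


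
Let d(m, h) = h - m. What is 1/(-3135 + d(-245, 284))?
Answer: -1/2606 ≈ -0.00038373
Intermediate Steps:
1/(-3135 + d(-245, 284)) = 1/(-3135 + (284 - 1*(-245))) = 1/(-3135 + (284 + 245)) = 1/(-3135 + 529) = 1/(-2606) = -1/2606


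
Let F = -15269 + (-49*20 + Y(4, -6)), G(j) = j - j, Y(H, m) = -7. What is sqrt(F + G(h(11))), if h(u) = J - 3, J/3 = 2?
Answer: 8*I*sqrt(254) ≈ 127.5*I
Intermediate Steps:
J = 6 (J = 3*2 = 6)
h(u) = 3 (h(u) = 6 - 3 = 3)
G(j) = 0
F = -16256 (F = -15269 + (-49*20 - 7) = -15269 + (-980 - 7) = -15269 - 987 = -16256)
sqrt(F + G(h(11))) = sqrt(-16256 + 0) = sqrt(-16256) = 8*I*sqrt(254)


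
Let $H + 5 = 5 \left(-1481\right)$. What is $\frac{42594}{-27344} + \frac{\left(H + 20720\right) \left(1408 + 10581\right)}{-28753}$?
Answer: $- \frac{2182302475121}{393111016} \approx -5551.4$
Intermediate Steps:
$H = -7410$ ($H = -5 + 5 \left(-1481\right) = -5 - 7405 = -7410$)
$\frac{42594}{-27344} + \frac{\left(H + 20720\right) \left(1408 + 10581\right)}{-28753} = \frac{42594}{-27344} + \frac{\left(-7410 + 20720\right) \left(1408 + 10581\right)}{-28753} = 42594 \left(- \frac{1}{27344}\right) + 13310 \cdot 11989 \left(- \frac{1}{28753}\right) = - \frac{21297}{13672} + 159573590 \left(- \frac{1}{28753}\right) = - \frac{21297}{13672} - \frac{159573590}{28753} = - \frac{2182302475121}{393111016}$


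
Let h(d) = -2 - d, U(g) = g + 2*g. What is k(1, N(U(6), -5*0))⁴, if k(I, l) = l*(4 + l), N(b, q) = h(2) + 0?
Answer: 0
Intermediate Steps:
U(g) = 3*g
N(b, q) = -4 (N(b, q) = (-2 - 1*2) + 0 = (-2 - 2) + 0 = -4 + 0 = -4)
k(1, N(U(6), -5*0))⁴ = (-4*(4 - 4))⁴ = (-4*0)⁴ = 0⁴ = 0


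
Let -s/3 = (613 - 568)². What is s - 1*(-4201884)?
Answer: 4195809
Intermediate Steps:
s = -6075 (s = -3*(613 - 568)² = -3*45² = -3*2025 = -6075)
s - 1*(-4201884) = -6075 - 1*(-4201884) = -6075 + 4201884 = 4195809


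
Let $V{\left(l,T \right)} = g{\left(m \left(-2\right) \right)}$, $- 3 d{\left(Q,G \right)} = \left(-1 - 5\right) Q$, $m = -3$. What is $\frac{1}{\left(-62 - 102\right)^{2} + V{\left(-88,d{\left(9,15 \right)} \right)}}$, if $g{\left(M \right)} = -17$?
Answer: $\frac{1}{26879} \approx 3.7204 \cdot 10^{-5}$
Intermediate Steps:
$d{\left(Q,G \right)} = 2 Q$ ($d{\left(Q,G \right)} = - \frac{\left(-1 - 5\right) Q}{3} = - \frac{\left(-6\right) Q}{3} = 2 Q$)
$V{\left(l,T \right)} = -17$
$\frac{1}{\left(-62 - 102\right)^{2} + V{\left(-88,d{\left(9,15 \right)} \right)}} = \frac{1}{\left(-62 - 102\right)^{2} - 17} = \frac{1}{\left(-164\right)^{2} - 17} = \frac{1}{26896 - 17} = \frac{1}{26879}$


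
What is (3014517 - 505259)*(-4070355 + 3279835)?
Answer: -1983618634160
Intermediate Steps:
(3014517 - 505259)*(-4070355 + 3279835) = 2509258*(-790520) = -1983618634160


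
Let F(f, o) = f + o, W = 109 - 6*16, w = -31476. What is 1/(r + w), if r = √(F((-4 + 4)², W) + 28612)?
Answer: -31476/990709951 - 5*√1145/990709951 ≈ -3.1942e-5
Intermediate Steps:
W = 13 (W = 109 - 1*96 = 109 - 96 = 13)
r = 5*√1145 (r = √(((-4 + 4)² + 13) + 28612) = √((0² + 13) + 28612) = √((0 + 13) + 28612) = √(13 + 28612) = √28625 = 5*√1145 ≈ 169.19)
1/(r + w) = 1/(5*√1145 - 31476) = 1/(-31476 + 5*√1145)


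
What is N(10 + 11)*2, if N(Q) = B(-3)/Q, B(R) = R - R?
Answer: 0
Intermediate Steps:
B(R) = 0
N(Q) = 0 (N(Q) = 0/Q = 0)
N(10 + 11)*2 = 0*2 = 0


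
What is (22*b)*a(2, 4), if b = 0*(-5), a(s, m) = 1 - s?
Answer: 0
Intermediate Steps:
b = 0
(22*b)*a(2, 4) = (22*0)*(1 - 1*2) = 0*(1 - 2) = 0*(-1) = 0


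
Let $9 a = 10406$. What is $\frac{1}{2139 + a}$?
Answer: $\frac{9}{29657} \approx 0.00030347$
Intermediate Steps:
$a = \frac{10406}{9}$ ($a = \frac{1}{9} \cdot 10406 = \frac{10406}{9} \approx 1156.2$)
$\frac{1}{2139 + a} = \frac{1}{2139 + \frac{10406}{9}} = \frac{1}{\frac{29657}{9}} = \frac{9}{29657}$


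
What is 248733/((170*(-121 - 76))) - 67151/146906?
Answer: -9697314272/1229970485 ≈ -7.8842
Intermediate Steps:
248733/((170*(-121 - 76))) - 67151/146906 = 248733/((170*(-197))) - 67151*1/146906 = 248733/(-33490) - 67151/146906 = 248733*(-1/33490) - 67151/146906 = -248733/33490 - 67151/146906 = -9697314272/1229970485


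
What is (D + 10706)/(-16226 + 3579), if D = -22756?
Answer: 12050/12647 ≈ 0.95280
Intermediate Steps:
(D + 10706)/(-16226 + 3579) = (-22756 + 10706)/(-16226 + 3579) = -12050/(-12647) = -12050*(-1/12647) = 12050/12647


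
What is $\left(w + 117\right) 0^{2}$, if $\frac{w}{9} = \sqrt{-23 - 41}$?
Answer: $0$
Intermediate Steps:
$w = 72 i$ ($w = 9 \sqrt{-23 - 41} = 9 \sqrt{-64} = 9 \cdot 8 i = 72 i \approx 72.0 i$)
$\left(w + 117\right) 0^{2} = \left(72 i + 117\right) 0^{2} = \left(117 + 72 i\right) 0 = 0$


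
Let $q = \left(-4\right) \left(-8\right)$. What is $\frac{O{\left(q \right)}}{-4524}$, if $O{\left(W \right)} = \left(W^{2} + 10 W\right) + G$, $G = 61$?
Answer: $- \frac{1405}{4524} \approx -0.31057$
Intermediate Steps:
$q = 32$
$O{\left(W \right)} = 61 + W^{2} + 10 W$ ($O{\left(W \right)} = \left(W^{2} + 10 W\right) + 61 = 61 + W^{2} + 10 W$)
$\frac{O{\left(q \right)}}{-4524} = \frac{61 + 32^{2} + 10 \cdot 32}{-4524} = \left(61 + 1024 + 320\right) \left(- \frac{1}{4524}\right) = 1405 \left(- \frac{1}{4524}\right) = - \frac{1405}{4524}$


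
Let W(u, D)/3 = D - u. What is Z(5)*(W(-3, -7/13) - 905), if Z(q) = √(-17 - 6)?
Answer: -11669*I*√23/13 ≈ -4304.8*I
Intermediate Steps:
W(u, D) = -3*u + 3*D (W(u, D) = 3*(D - u) = -3*u + 3*D)
Z(q) = I*√23 (Z(q) = √(-23) = I*√23)
Z(5)*(W(-3, -7/13) - 905) = (I*√23)*((-3*(-3) + 3*(-7/13)) - 905) = (I*√23)*((9 + 3*(-7*1/13)) - 905) = (I*√23)*((9 + 3*(-7/13)) - 905) = (I*√23)*((9 - 21/13) - 905) = (I*√23)*(96/13 - 905) = (I*√23)*(-11669/13) = -11669*I*√23/13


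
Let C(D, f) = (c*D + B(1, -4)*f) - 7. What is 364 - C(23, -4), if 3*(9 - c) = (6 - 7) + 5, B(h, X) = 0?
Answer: 584/3 ≈ 194.67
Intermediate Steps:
c = 23/3 (c = 9 - ((6 - 7) + 5)/3 = 9 - (-1 + 5)/3 = 9 - ⅓*4 = 9 - 4/3 = 23/3 ≈ 7.6667)
C(D, f) = -7 + 23*D/3 (C(D, f) = (23*D/3 + 0*f) - 7 = (23*D/3 + 0) - 7 = 23*D/3 - 7 = -7 + 23*D/3)
364 - C(23, -4) = 364 - (-7 + (23/3)*23) = 364 - (-7 + 529/3) = 364 - 1*508/3 = 364 - 508/3 = 584/3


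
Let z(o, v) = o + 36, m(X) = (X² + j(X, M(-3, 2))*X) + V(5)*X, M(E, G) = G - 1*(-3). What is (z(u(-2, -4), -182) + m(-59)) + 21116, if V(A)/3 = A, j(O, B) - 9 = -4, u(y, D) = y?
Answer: 23451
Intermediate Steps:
M(E, G) = 3 + G (M(E, G) = G + 3 = 3 + G)
j(O, B) = 5 (j(O, B) = 9 - 4 = 5)
V(A) = 3*A
m(X) = X² + 20*X (m(X) = (X² + 5*X) + (3*5)*X = (X² + 5*X) + 15*X = X² + 20*X)
z(o, v) = 36 + o
(z(u(-2, -4), -182) + m(-59)) + 21116 = ((36 - 2) - 59*(20 - 59)) + 21116 = (34 - 59*(-39)) + 21116 = (34 + 2301) + 21116 = 2335 + 21116 = 23451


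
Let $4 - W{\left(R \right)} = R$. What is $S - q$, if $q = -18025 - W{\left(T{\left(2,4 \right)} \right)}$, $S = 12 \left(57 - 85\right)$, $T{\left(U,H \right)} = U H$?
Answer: $17685$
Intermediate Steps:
$T{\left(U,H \right)} = H U$
$W{\left(R \right)} = 4 - R$
$S = -336$ ($S = 12 \left(-28\right) = -336$)
$q = -18021$ ($q = -18025 - \left(4 - 4 \cdot 2\right) = -18025 - \left(4 - 8\right) = -18025 - -4 = -18025 + 4 = -18021$)
$S - q = -336 - -18021 = -336 + 18021 = 17685$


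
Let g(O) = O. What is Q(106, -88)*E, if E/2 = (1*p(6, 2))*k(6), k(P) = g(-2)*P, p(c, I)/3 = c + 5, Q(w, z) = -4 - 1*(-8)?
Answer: -3168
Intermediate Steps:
Q(w, z) = 4 (Q(w, z) = -4 + 8 = 4)
p(c, I) = 15 + 3*c (p(c, I) = 3*(c + 5) = 3*(5 + c) = 15 + 3*c)
k(P) = -2*P
E = -792 (E = 2*((1*(15 + 3*6))*(-2*6)) = 2*((1*(15 + 18))*(-12)) = 2*((1*33)*(-12)) = 2*(33*(-12)) = 2*(-396) = -792)
Q(106, -88)*E = 4*(-792) = -3168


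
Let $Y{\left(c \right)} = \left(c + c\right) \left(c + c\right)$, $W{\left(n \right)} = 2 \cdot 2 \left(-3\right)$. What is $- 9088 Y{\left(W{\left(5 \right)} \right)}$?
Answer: $-5234688$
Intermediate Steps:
$W{\left(n \right)} = -12$ ($W{\left(n \right)} = 4 \left(-3\right) = -12$)
$Y{\left(c \right)} = 4 c^{2}$ ($Y{\left(c \right)} = 2 c 2 c = 4 c^{2}$)
$- 9088 Y{\left(W{\left(5 \right)} \right)} = - 9088 \cdot 4 \left(-12\right)^{2} = - 9088 \cdot 4 \cdot 144 = \left(-9088\right) 576 = -5234688$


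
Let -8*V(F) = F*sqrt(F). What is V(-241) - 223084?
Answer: -223084 + 241*I*sqrt(241)/8 ≈ -2.2308e+5 + 467.67*I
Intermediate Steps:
V(F) = -F**(3/2)/8 (V(F) = -F*sqrt(F)/8 = -F**(3/2)/8)
V(-241) - 223084 = -(-241)*I*sqrt(241)/8 - 223084 = 241*I*sqrt(241)/8 - 223084 = -223084 + 241*I*sqrt(241)/8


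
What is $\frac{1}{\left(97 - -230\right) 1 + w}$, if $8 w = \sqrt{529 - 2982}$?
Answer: $\frac{20928}{6845909} - \frac{8 i \sqrt{2453}}{6845909} \approx 0.003057 - 5.7877 \cdot 10^{-5} i$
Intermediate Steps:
$w = \frac{i \sqrt{2453}}{8}$ ($w = \frac{\sqrt{529 - 2982}}{8} = \frac{\sqrt{-2453}}{8} = \frac{i \sqrt{2453}}{8} \approx 6.191 i$)
$\frac{1}{\left(97 - -230\right) 1 + w} = \frac{1}{\left(97 - -230\right) 1 + \frac{i \sqrt{2453}}{8}} = \frac{1}{\left(97 + 230\right) 1 + \frac{i \sqrt{2453}}{8}} = \frac{1}{327 \cdot 1 + \frac{i \sqrt{2453}}{8}} = \frac{1}{327 + \frac{i \sqrt{2453}}{8}}$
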